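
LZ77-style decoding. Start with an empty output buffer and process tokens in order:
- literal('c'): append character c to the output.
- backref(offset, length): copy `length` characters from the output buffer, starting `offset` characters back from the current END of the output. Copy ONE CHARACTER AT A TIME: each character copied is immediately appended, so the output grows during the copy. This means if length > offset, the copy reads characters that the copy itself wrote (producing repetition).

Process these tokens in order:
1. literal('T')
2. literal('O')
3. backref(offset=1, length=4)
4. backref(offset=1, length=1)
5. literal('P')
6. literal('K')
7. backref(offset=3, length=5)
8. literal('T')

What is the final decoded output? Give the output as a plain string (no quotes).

Token 1: literal('T'). Output: "T"
Token 2: literal('O'). Output: "TO"
Token 3: backref(off=1, len=4) (overlapping!). Copied 'OOOO' from pos 1. Output: "TOOOOO"
Token 4: backref(off=1, len=1). Copied 'O' from pos 5. Output: "TOOOOOO"
Token 5: literal('P'). Output: "TOOOOOOP"
Token 6: literal('K'). Output: "TOOOOOOPK"
Token 7: backref(off=3, len=5) (overlapping!). Copied 'OPKOP' from pos 6. Output: "TOOOOOOPKOPKOP"
Token 8: literal('T'). Output: "TOOOOOOPKOPKOPT"

Answer: TOOOOOOPKOPKOPT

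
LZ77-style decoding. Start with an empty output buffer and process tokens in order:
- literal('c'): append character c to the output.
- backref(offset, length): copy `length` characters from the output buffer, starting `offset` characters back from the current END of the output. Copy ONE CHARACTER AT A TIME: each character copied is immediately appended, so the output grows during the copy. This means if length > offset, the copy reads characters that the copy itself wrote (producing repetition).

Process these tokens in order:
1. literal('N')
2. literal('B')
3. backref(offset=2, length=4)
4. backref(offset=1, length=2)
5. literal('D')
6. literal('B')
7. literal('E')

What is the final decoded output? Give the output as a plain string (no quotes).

Answer: NBNBNBBBDBE

Derivation:
Token 1: literal('N'). Output: "N"
Token 2: literal('B'). Output: "NB"
Token 3: backref(off=2, len=4) (overlapping!). Copied 'NBNB' from pos 0. Output: "NBNBNB"
Token 4: backref(off=1, len=2) (overlapping!). Copied 'BB' from pos 5. Output: "NBNBNBBB"
Token 5: literal('D'). Output: "NBNBNBBBD"
Token 6: literal('B'). Output: "NBNBNBBBDB"
Token 7: literal('E'). Output: "NBNBNBBBDBE"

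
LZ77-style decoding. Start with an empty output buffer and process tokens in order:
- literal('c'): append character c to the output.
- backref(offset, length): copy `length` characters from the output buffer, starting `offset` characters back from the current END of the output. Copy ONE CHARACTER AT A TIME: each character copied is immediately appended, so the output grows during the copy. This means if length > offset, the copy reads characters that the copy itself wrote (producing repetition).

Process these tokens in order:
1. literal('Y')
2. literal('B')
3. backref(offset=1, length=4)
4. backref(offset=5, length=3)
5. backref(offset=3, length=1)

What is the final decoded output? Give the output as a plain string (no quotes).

Answer: YBBBBBBBBB

Derivation:
Token 1: literal('Y'). Output: "Y"
Token 2: literal('B'). Output: "YB"
Token 3: backref(off=1, len=4) (overlapping!). Copied 'BBBB' from pos 1. Output: "YBBBBB"
Token 4: backref(off=5, len=3). Copied 'BBB' from pos 1. Output: "YBBBBBBBB"
Token 5: backref(off=3, len=1). Copied 'B' from pos 6. Output: "YBBBBBBBBB"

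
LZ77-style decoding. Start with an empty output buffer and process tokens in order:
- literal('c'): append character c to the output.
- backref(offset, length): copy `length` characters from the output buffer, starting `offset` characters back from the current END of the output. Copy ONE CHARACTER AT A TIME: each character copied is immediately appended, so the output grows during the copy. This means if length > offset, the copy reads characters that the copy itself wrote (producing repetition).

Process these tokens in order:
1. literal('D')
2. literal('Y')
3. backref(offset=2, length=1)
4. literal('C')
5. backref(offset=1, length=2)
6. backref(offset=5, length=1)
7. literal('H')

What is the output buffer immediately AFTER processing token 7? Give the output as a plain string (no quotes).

Token 1: literal('D'). Output: "D"
Token 2: literal('Y'). Output: "DY"
Token 3: backref(off=2, len=1). Copied 'D' from pos 0. Output: "DYD"
Token 4: literal('C'). Output: "DYDC"
Token 5: backref(off=1, len=2) (overlapping!). Copied 'CC' from pos 3. Output: "DYDCCC"
Token 6: backref(off=5, len=1). Copied 'Y' from pos 1. Output: "DYDCCCY"
Token 7: literal('H'). Output: "DYDCCCYH"

Answer: DYDCCCYH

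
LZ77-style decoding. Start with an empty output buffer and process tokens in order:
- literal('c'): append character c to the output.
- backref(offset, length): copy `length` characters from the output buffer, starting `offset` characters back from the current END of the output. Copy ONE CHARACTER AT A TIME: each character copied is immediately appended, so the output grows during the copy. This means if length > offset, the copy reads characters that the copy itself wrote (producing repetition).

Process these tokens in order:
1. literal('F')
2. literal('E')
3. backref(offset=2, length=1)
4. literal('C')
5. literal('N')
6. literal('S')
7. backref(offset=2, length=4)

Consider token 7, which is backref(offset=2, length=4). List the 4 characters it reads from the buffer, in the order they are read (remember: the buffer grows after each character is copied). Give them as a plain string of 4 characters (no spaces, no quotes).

Token 1: literal('F'). Output: "F"
Token 2: literal('E'). Output: "FE"
Token 3: backref(off=2, len=1). Copied 'F' from pos 0. Output: "FEF"
Token 4: literal('C'). Output: "FEFC"
Token 5: literal('N'). Output: "FEFCN"
Token 6: literal('S'). Output: "FEFCNS"
Token 7: backref(off=2, len=4). Buffer before: "FEFCNS" (len 6)
  byte 1: read out[4]='N', append. Buffer now: "FEFCNSN"
  byte 2: read out[5]='S', append. Buffer now: "FEFCNSNS"
  byte 3: read out[6]='N', append. Buffer now: "FEFCNSNSN"
  byte 4: read out[7]='S', append. Buffer now: "FEFCNSNSNS"

Answer: NSNS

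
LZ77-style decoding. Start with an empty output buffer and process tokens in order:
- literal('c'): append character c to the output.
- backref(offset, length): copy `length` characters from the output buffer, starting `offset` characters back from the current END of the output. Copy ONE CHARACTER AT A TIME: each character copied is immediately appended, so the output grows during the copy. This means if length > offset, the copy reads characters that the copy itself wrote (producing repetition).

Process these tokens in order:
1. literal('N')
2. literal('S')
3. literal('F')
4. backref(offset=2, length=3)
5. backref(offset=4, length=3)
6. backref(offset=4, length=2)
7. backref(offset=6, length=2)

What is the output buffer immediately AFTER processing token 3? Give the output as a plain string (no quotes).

Answer: NSF

Derivation:
Token 1: literal('N'). Output: "N"
Token 2: literal('S'). Output: "NS"
Token 3: literal('F'). Output: "NSF"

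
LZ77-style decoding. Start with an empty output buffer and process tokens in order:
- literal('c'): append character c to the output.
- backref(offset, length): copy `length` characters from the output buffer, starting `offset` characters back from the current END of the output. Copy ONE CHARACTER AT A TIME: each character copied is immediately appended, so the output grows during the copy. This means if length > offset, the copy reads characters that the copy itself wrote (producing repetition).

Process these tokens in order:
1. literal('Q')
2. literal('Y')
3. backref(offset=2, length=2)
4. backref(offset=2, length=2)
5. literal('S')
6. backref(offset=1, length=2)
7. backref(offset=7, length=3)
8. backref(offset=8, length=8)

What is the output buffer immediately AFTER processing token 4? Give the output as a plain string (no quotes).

Token 1: literal('Q'). Output: "Q"
Token 2: literal('Y'). Output: "QY"
Token 3: backref(off=2, len=2). Copied 'QY' from pos 0. Output: "QYQY"
Token 4: backref(off=2, len=2). Copied 'QY' from pos 2. Output: "QYQYQY"

Answer: QYQYQY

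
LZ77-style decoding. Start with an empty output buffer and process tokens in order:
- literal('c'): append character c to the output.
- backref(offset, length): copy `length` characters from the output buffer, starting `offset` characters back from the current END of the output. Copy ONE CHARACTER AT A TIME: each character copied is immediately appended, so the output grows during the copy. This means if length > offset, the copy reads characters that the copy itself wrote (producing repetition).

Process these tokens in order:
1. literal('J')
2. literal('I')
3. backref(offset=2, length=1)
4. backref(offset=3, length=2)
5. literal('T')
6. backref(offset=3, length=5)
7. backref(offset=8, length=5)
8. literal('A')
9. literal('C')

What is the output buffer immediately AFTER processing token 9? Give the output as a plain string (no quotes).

Token 1: literal('J'). Output: "J"
Token 2: literal('I'). Output: "JI"
Token 3: backref(off=2, len=1). Copied 'J' from pos 0. Output: "JIJ"
Token 4: backref(off=3, len=2). Copied 'JI' from pos 0. Output: "JIJJI"
Token 5: literal('T'). Output: "JIJJIT"
Token 6: backref(off=3, len=5) (overlapping!). Copied 'JITJI' from pos 3. Output: "JIJJITJITJI"
Token 7: backref(off=8, len=5). Copied 'JITJI' from pos 3. Output: "JIJJITJITJIJITJI"
Token 8: literal('A'). Output: "JIJJITJITJIJITJIA"
Token 9: literal('C'). Output: "JIJJITJITJIJITJIAC"

Answer: JIJJITJITJIJITJIAC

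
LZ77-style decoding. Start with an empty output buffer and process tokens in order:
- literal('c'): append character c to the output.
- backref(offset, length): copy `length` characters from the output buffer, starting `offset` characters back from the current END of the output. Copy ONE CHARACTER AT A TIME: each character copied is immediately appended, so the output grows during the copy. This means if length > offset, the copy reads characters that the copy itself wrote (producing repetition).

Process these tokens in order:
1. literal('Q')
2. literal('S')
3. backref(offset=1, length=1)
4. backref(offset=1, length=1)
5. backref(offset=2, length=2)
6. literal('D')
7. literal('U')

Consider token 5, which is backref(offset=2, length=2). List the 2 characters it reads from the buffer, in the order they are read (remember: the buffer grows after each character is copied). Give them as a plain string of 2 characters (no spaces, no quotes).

Token 1: literal('Q'). Output: "Q"
Token 2: literal('S'). Output: "QS"
Token 3: backref(off=1, len=1). Copied 'S' from pos 1. Output: "QSS"
Token 4: backref(off=1, len=1). Copied 'S' from pos 2. Output: "QSSS"
Token 5: backref(off=2, len=2). Buffer before: "QSSS" (len 4)
  byte 1: read out[2]='S', append. Buffer now: "QSSSS"
  byte 2: read out[3]='S', append. Buffer now: "QSSSSS"

Answer: SS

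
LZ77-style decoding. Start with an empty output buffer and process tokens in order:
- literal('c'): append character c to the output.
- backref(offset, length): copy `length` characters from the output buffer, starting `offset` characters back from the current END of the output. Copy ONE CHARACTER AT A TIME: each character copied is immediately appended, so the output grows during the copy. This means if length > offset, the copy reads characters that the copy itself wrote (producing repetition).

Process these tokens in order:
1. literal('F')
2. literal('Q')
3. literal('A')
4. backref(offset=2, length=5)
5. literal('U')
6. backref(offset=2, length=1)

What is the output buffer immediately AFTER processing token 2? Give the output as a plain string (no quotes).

Answer: FQ

Derivation:
Token 1: literal('F'). Output: "F"
Token 2: literal('Q'). Output: "FQ"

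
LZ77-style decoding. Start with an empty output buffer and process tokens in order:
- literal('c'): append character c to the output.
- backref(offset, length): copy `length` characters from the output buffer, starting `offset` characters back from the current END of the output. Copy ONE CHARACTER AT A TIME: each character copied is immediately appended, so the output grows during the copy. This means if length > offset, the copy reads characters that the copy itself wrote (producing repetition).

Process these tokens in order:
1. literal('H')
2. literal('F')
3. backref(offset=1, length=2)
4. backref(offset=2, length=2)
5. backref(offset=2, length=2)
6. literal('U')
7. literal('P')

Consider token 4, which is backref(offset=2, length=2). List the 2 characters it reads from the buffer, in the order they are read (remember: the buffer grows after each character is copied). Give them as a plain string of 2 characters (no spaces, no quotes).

Token 1: literal('H'). Output: "H"
Token 2: literal('F'). Output: "HF"
Token 3: backref(off=1, len=2) (overlapping!). Copied 'FF' from pos 1. Output: "HFFF"
Token 4: backref(off=2, len=2). Buffer before: "HFFF" (len 4)
  byte 1: read out[2]='F', append. Buffer now: "HFFFF"
  byte 2: read out[3]='F', append. Buffer now: "HFFFFF"

Answer: FF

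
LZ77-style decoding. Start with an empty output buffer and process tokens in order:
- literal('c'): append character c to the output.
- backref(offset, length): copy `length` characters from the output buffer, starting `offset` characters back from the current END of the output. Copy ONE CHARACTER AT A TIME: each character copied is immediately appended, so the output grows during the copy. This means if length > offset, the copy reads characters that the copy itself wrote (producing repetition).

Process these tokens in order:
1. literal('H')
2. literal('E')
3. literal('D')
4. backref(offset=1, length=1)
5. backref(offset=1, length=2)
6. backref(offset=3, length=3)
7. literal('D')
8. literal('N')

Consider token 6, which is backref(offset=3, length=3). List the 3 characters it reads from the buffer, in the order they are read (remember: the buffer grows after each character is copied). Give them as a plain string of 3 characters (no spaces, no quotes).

Token 1: literal('H'). Output: "H"
Token 2: literal('E'). Output: "HE"
Token 3: literal('D'). Output: "HED"
Token 4: backref(off=1, len=1). Copied 'D' from pos 2. Output: "HEDD"
Token 5: backref(off=1, len=2) (overlapping!). Copied 'DD' from pos 3. Output: "HEDDDD"
Token 6: backref(off=3, len=3). Buffer before: "HEDDDD" (len 6)
  byte 1: read out[3]='D', append. Buffer now: "HEDDDDD"
  byte 2: read out[4]='D', append. Buffer now: "HEDDDDDD"
  byte 3: read out[5]='D', append. Buffer now: "HEDDDDDDD"

Answer: DDD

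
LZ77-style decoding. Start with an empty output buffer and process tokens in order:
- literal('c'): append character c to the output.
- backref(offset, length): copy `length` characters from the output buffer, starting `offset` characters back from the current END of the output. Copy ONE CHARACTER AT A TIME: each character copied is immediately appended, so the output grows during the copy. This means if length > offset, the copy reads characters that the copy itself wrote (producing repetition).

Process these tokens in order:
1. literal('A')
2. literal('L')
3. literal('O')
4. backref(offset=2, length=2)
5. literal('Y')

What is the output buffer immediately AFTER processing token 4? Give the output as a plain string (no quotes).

Token 1: literal('A'). Output: "A"
Token 2: literal('L'). Output: "AL"
Token 3: literal('O'). Output: "ALO"
Token 4: backref(off=2, len=2). Copied 'LO' from pos 1. Output: "ALOLO"

Answer: ALOLO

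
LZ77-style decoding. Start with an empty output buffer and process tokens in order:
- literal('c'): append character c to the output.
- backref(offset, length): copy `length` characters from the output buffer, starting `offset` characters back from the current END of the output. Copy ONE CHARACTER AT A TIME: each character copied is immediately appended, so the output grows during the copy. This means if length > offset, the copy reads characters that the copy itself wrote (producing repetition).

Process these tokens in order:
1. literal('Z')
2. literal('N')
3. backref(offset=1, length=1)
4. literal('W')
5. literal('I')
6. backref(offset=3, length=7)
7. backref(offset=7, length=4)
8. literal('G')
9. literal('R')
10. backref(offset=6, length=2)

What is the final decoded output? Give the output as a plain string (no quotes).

Token 1: literal('Z'). Output: "Z"
Token 2: literal('N'). Output: "ZN"
Token 3: backref(off=1, len=1). Copied 'N' from pos 1. Output: "ZNN"
Token 4: literal('W'). Output: "ZNNW"
Token 5: literal('I'). Output: "ZNNWI"
Token 6: backref(off=3, len=7) (overlapping!). Copied 'NWINWIN' from pos 2. Output: "ZNNWINWINWIN"
Token 7: backref(off=7, len=4). Copied 'NWIN' from pos 5. Output: "ZNNWINWINWINNWIN"
Token 8: literal('G'). Output: "ZNNWINWINWINNWING"
Token 9: literal('R'). Output: "ZNNWINWINWINNWINGR"
Token 10: backref(off=6, len=2). Copied 'NW' from pos 12. Output: "ZNNWINWINWINNWINGRNW"

Answer: ZNNWINWINWINNWINGRNW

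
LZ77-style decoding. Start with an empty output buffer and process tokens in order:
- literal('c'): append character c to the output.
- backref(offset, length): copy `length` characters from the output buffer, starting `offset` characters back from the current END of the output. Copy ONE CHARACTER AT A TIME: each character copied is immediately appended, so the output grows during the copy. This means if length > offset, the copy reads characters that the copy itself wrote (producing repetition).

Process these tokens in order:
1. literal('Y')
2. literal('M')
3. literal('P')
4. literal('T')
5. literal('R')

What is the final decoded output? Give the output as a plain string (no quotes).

Token 1: literal('Y'). Output: "Y"
Token 2: literal('M'). Output: "YM"
Token 3: literal('P'). Output: "YMP"
Token 4: literal('T'). Output: "YMPT"
Token 5: literal('R'). Output: "YMPTR"

Answer: YMPTR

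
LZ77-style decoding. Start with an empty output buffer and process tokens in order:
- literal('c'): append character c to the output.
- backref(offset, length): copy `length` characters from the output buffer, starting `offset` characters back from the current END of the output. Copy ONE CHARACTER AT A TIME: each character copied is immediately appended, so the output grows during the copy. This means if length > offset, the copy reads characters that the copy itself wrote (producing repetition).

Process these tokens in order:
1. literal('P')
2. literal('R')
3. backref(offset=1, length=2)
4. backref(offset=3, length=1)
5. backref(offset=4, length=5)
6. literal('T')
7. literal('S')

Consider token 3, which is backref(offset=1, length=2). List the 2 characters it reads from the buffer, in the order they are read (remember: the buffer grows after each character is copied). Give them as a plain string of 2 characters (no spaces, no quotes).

Token 1: literal('P'). Output: "P"
Token 2: literal('R'). Output: "PR"
Token 3: backref(off=1, len=2). Buffer before: "PR" (len 2)
  byte 1: read out[1]='R', append. Buffer now: "PRR"
  byte 2: read out[2]='R', append. Buffer now: "PRRR"

Answer: RR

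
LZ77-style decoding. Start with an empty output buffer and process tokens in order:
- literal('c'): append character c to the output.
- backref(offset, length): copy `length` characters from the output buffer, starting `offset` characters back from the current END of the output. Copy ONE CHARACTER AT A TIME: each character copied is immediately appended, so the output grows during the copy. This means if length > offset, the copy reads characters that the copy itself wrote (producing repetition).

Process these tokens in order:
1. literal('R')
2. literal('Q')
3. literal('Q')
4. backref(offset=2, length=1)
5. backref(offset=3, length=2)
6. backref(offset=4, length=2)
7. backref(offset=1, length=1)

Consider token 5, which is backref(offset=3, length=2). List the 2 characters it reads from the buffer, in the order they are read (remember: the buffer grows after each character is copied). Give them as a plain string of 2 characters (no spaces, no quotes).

Token 1: literal('R'). Output: "R"
Token 2: literal('Q'). Output: "RQ"
Token 3: literal('Q'). Output: "RQQ"
Token 4: backref(off=2, len=1). Copied 'Q' from pos 1. Output: "RQQQ"
Token 5: backref(off=3, len=2). Buffer before: "RQQQ" (len 4)
  byte 1: read out[1]='Q', append. Buffer now: "RQQQQ"
  byte 2: read out[2]='Q', append. Buffer now: "RQQQQQ"

Answer: QQ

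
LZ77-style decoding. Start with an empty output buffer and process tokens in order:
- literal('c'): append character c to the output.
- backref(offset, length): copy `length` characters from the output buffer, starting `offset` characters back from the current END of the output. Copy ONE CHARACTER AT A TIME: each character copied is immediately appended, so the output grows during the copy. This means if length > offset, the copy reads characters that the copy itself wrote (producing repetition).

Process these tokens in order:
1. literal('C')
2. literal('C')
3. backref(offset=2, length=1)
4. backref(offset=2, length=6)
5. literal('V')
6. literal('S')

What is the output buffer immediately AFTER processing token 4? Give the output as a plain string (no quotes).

Token 1: literal('C'). Output: "C"
Token 2: literal('C'). Output: "CC"
Token 3: backref(off=2, len=1). Copied 'C' from pos 0. Output: "CCC"
Token 4: backref(off=2, len=6) (overlapping!). Copied 'CCCCCC' from pos 1. Output: "CCCCCCCCC"

Answer: CCCCCCCCC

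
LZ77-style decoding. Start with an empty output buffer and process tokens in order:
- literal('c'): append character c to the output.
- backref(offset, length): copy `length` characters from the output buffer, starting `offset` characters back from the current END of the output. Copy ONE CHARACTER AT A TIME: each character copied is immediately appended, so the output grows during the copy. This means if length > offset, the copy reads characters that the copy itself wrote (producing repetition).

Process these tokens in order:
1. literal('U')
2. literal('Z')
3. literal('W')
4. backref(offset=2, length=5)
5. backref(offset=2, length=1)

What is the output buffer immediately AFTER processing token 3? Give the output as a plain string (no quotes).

Token 1: literal('U'). Output: "U"
Token 2: literal('Z'). Output: "UZ"
Token 3: literal('W'). Output: "UZW"

Answer: UZW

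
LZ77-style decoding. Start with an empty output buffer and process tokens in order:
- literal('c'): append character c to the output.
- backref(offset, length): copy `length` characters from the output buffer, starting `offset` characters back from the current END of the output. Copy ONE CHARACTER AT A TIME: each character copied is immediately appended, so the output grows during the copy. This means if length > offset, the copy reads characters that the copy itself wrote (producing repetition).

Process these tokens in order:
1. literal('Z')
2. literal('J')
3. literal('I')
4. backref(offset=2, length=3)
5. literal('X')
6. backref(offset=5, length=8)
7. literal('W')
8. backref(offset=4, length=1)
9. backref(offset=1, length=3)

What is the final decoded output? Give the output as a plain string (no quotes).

Token 1: literal('Z'). Output: "Z"
Token 2: literal('J'). Output: "ZJ"
Token 3: literal('I'). Output: "ZJI"
Token 4: backref(off=2, len=3) (overlapping!). Copied 'JIJ' from pos 1. Output: "ZJIJIJ"
Token 5: literal('X'). Output: "ZJIJIJX"
Token 6: backref(off=5, len=8) (overlapping!). Copied 'IJIJXIJI' from pos 2. Output: "ZJIJIJXIJIJXIJI"
Token 7: literal('W'). Output: "ZJIJIJXIJIJXIJIW"
Token 8: backref(off=4, len=1). Copied 'I' from pos 12. Output: "ZJIJIJXIJIJXIJIWI"
Token 9: backref(off=1, len=3) (overlapping!). Copied 'III' from pos 16. Output: "ZJIJIJXIJIJXIJIWIIII"

Answer: ZJIJIJXIJIJXIJIWIIII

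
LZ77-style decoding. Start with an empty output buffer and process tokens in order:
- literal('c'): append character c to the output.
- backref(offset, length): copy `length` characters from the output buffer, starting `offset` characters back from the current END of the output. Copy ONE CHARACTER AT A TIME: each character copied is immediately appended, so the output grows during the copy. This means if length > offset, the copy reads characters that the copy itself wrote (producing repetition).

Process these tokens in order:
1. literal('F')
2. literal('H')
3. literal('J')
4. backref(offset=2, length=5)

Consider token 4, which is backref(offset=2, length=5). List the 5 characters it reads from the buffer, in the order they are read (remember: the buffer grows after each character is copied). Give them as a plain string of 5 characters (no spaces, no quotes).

Answer: HJHJH

Derivation:
Token 1: literal('F'). Output: "F"
Token 2: literal('H'). Output: "FH"
Token 3: literal('J'). Output: "FHJ"
Token 4: backref(off=2, len=5). Buffer before: "FHJ" (len 3)
  byte 1: read out[1]='H', append. Buffer now: "FHJH"
  byte 2: read out[2]='J', append. Buffer now: "FHJHJ"
  byte 3: read out[3]='H', append. Buffer now: "FHJHJH"
  byte 4: read out[4]='J', append. Buffer now: "FHJHJHJ"
  byte 5: read out[5]='H', append. Buffer now: "FHJHJHJH"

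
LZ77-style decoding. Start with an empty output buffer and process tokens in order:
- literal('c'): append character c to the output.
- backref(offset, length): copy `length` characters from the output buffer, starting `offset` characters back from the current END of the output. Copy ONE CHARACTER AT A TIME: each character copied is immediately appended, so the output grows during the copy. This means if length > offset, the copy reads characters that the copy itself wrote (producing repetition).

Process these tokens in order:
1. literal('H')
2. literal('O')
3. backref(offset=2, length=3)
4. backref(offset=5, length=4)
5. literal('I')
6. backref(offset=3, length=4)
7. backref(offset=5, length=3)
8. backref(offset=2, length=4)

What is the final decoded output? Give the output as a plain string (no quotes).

Answer: HOHOHHOHOIHOIHIHOHOHO

Derivation:
Token 1: literal('H'). Output: "H"
Token 2: literal('O'). Output: "HO"
Token 3: backref(off=2, len=3) (overlapping!). Copied 'HOH' from pos 0. Output: "HOHOH"
Token 4: backref(off=5, len=4). Copied 'HOHO' from pos 0. Output: "HOHOHHOHO"
Token 5: literal('I'). Output: "HOHOHHOHOI"
Token 6: backref(off=3, len=4) (overlapping!). Copied 'HOIH' from pos 7. Output: "HOHOHHOHOIHOIH"
Token 7: backref(off=5, len=3). Copied 'IHO' from pos 9. Output: "HOHOHHOHOIHOIHIHO"
Token 8: backref(off=2, len=4) (overlapping!). Copied 'HOHO' from pos 15. Output: "HOHOHHOHOIHOIHIHOHOHO"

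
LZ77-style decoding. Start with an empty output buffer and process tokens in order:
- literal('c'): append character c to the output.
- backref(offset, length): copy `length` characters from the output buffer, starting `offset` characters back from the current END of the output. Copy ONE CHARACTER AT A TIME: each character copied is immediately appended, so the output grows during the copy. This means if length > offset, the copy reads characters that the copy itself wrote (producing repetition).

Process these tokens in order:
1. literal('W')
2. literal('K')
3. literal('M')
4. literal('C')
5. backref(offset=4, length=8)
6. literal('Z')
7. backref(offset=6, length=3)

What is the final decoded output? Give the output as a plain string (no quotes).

Answer: WKMCWKMCWKMCZCWK

Derivation:
Token 1: literal('W'). Output: "W"
Token 2: literal('K'). Output: "WK"
Token 3: literal('M'). Output: "WKM"
Token 4: literal('C'). Output: "WKMC"
Token 5: backref(off=4, len=8) (overlapping!). Copied 'WKMCWKMC' from pos 0. Output: "WKMCWKMCWKMC"
Token 6: literal('Z'). Output: "WKMCWKMCWKMCZ"
Token 7: backref(off=6, len=3). Copied 'CWK' from pos 7. Output: "WKMCWKMCWKMCZCWK"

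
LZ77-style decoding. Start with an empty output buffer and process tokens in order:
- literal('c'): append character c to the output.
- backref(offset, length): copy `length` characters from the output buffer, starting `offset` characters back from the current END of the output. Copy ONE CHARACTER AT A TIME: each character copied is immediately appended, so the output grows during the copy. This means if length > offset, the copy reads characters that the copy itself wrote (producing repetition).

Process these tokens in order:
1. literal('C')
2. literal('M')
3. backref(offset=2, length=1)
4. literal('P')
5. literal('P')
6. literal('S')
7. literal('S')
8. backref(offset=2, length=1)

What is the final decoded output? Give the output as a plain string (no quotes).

Token 1: literal('C'). Output: "C"
Token 2: literal('M'). Output: "CM"
Token 3: backref(off=2, len=1). Copied 'C' from pos 0. Output: "CMC"
Token 4: literal('P'). Output: "CMCP"
Token 5: literal('P'). Output: "CMCPP"
Token 6: literal('S'). Output: "CMCPPS"
Token 7: literal('S'). Output: "CMCPPSS"
Token 8: backref(off=2, len=1). Copied 'S' from pos 5. Output: "CMCPPSSS"

Answer: CMCPPSSS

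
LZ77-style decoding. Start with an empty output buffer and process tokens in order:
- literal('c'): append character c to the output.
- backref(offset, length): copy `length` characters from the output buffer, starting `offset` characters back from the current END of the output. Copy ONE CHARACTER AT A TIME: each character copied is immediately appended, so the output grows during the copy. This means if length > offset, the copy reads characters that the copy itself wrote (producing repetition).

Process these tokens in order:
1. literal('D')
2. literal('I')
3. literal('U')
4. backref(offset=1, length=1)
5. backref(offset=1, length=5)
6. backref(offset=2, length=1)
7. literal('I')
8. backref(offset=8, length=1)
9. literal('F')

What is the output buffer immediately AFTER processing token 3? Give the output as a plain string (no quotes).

Token 1: literal('D'). Output: "D"
Token 2: literal('I'). Output: "DI"
Token 3: literal('U'). Output: "DIU"

Answer: DIU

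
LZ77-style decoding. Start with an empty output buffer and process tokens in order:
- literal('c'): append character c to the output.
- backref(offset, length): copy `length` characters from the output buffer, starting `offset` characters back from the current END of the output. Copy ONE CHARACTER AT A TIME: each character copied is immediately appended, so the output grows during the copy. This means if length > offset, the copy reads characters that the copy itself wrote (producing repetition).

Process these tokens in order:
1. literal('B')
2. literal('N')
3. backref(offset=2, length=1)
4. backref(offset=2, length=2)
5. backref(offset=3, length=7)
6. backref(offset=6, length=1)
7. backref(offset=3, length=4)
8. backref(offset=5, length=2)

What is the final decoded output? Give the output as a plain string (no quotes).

Answer: BNBNBBNBBNBBNBBNBNB

Derivation:
Token 1: literal('B'). Output: "B"
Token 2: literal('N'). Output: "BN"
Token 3: backref(off=2, len=1). Copied 'B' from pos 0. Output: "BNB"
Token 4: backref(off=2, len=2). Copied 'NB' from pos 1. Output: "BNBNB"
Token 5: backref(off=3, len=7) (overlapping!). Copied 'BNBBNBB' from pos 2. Output: "BNBNBBNBBNBB"
Token 6: backref(off=6, len=1). Copied 'N' from pos 6. Output: "BNBNBBNBBNBBN"
Token 7: backref(off=3, len=4) (overlapping!). Copied 'BBNB' from pos 10. Output: "BNBNBBNBBNBBNBBNB"
Token 8: backref(off=5, len=2). Copied 'NB' from pos 12. Output: "BNBNBBNBBNBBNBBNBNB"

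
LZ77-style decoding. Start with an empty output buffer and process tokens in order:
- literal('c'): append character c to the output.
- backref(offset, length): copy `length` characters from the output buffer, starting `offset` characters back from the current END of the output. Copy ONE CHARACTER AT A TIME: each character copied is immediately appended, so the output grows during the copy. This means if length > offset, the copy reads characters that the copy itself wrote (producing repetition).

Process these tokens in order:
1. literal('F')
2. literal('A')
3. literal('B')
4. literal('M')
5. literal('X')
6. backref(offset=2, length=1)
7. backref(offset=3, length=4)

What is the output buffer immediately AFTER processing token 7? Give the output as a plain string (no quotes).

Answer: FABMXMMXMM

Derivation:
Token 1: literal('F'). Output: "F"
Token 2: literal('A'). Output: "FA"
Token 3: literal('B'). Output: "FAB"
Token 4: literal('M'). Output: "FABM"
Token 5: literal('X'). Output: "FABMX"
Token 6: backref(off=2, len=1). Copied 'M' from pos 3. Output: "FABMXM"
Token 7: backref(off=3, len=4) (overlapping!). Copied 'MXMM' from pos 3. Output: "FABMXMMXMM"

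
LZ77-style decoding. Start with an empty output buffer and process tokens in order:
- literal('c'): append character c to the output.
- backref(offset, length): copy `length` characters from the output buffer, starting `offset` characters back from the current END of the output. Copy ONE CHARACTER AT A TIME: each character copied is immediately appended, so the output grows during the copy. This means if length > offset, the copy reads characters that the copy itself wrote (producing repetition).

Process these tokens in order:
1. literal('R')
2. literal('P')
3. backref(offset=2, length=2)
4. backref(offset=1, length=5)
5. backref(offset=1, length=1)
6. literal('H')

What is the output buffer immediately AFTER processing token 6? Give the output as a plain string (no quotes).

Answer: RPRPPPPPPPH

Derivation:
Token 1: literal('R'). Output: "R"
Token 2: literal('P'). Output: "RP"
Token 3: backref(off=2, len=2). Copied 'RP' from pos 0. Output: "RPRP"
Token 4: backref(off=1, len=5) (overlapping!). Copied 'PPPPP' from pos 3. Output: "RPRPPPPPP"
Token 5: backref(off=1, len=1). Copied 'P' from pos 8. Output: "RPRPPPPPPP"
Token 6: literal('H'). Output: "RPRPPPPPPPH"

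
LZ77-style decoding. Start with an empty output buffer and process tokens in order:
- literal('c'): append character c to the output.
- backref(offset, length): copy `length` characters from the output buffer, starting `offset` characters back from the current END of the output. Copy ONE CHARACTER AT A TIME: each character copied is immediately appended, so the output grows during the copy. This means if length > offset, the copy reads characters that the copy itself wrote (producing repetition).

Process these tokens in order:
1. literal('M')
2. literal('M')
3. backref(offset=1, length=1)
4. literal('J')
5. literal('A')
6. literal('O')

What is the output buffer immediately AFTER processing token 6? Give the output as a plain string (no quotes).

Token 1: literal('M'). Output: "M"
Token 2: literal('M'). Output: "MM"
Token 3: backref(off=1, len=1). Copied 'M' from pos 1. Output: "MMM"
Token 4: literal('J'). Output: "MMMJ"
Token 5: literal('A'). Output: "MMMJA"
Token 6: literal('O'). Output: "MMMJAO"

Answer: MMMJAO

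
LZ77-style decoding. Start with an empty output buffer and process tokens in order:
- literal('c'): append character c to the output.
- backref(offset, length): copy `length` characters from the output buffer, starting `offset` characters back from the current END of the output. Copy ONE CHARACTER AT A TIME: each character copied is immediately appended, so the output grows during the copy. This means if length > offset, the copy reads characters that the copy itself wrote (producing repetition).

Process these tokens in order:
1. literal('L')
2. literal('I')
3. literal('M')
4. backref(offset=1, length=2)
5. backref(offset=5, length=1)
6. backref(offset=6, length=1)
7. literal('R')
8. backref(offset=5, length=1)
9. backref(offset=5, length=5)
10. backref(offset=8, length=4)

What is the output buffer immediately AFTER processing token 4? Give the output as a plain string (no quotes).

Token 1: literal('L'). Output: "L"
Token 2: literal('I'). Output: "LI"
Token 3: literal('M'). Output: "LIM"
Token 4: backref(off=1, len=2) (overlapping!). Copied 'MM' from pos 2. Output: "LIMMM"

Answer: LIMMM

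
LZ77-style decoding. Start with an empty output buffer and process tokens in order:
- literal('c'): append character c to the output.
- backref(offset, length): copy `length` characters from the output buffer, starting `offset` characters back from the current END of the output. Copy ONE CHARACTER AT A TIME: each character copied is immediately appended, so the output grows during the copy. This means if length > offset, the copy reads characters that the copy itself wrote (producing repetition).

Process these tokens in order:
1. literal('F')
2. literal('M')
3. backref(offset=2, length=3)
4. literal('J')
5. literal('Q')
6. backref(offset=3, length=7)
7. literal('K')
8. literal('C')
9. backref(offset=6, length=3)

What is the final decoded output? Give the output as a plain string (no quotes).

Token 1: literal('F'). Output: "F"
Token 2: literal('M'). Output: "FM"
Token 3: backref(off=2, len=3) (overlapping!). Copied 'FMF' from pos 0. Output: "FMFMF"
Token 4: literal('J'). Output: "FMFMFJ"
Token 5: literal('Q'). Output: "FMFMFJQ"
Token 6: backref(off=3, len=7) (overlapping!). Copied 'FJQFJQF' from pos 4. Output: "FMFMFJQFJQFJQF"
Token 7: literal('K'). Output: "FMFMFJQFJQFJQFK"
Token 8: literal('C'). Output: "FMFMFJQFJQFJQFKC"
Token 9: backref(off=6, len=3). Copied 'FJQ' from pos 10. Output: "FMFMFJQFJQFJQFKCFJQ"

Answer: FMFMFJQFJQFJQFKCFJQ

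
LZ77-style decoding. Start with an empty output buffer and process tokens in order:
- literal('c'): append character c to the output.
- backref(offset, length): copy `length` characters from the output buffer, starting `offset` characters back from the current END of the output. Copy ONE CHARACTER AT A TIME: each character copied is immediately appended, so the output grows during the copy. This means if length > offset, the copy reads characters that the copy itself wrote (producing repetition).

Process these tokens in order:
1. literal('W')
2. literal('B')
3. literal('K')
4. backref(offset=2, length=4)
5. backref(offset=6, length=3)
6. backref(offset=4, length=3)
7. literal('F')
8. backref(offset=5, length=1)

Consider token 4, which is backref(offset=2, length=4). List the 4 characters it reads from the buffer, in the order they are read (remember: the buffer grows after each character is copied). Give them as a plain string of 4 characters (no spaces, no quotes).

Answer: BKBK

Derivation:
Token 1: literal('W'). Output: "W"
Token 2: literal('B'). Output: "WB"
Token 3: literal('K'). Output: "WBK"
Token 4: backref(off=2, len=4). Buffer before: "WBK" (len 3)
  byte 1: read out[1]='B', append. Buffer now: "WBKB"
  byte 2: read out[2]='K', append. Buffer now: "WBKBK"
  byte 3: read out[3]='B', append. Buffer now: "WBKBKB"
  byte 4: read out[4]='K', append. Buffer now: "WBKBKBK"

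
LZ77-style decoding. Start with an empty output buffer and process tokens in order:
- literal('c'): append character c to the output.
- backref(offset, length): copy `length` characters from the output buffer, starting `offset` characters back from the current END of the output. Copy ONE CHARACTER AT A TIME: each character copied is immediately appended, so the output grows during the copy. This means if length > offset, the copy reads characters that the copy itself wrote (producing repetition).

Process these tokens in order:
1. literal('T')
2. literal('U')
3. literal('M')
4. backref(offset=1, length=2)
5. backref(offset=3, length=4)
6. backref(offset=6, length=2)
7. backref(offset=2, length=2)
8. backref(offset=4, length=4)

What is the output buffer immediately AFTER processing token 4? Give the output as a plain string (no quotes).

Token 1: literal('T'). Output: "T"
Token 2: literal('U'). Output: "TU"
Token 3: literal('M'). Output: "TUM"
Token 4: backref(off=1, len=2) (overlapping!). Copied 'MM' from pos 2. Output: "TUMMM"

Answer: TUMMM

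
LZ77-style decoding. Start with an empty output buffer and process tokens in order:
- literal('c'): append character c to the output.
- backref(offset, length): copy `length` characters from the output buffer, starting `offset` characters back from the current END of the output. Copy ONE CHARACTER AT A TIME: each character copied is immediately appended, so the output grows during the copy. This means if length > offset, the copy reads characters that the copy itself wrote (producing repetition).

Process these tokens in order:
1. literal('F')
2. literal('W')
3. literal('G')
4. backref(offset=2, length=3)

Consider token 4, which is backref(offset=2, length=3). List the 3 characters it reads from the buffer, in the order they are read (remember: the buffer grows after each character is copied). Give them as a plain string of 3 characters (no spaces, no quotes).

Token 1: literal('F'). Output: "F"
Token 2: literal('W'). Output: "FW"
Token 3: literal('G'). Output: "FWG"
Token 4: backref(off=2, len=3). Buffer before: "FWG" (len 3)
  byte 1: read out[1]='W', append. Buffer now: "FWGW"
  byte 2: read out[2]='G', append. Buffer now: "FWGWG"
  byte 3: read out[3]='W', append. Buffer now: "FWGWGW"

Answer: WGW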